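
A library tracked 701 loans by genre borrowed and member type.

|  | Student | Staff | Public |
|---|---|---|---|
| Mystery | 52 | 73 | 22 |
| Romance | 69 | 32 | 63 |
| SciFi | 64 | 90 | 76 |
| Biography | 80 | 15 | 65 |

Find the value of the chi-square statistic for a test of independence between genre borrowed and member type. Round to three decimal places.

86.561

Row totals: 147, 164, 230, 160. Column totals: 265, 210, 226. Grand total N = 701.
Expected counts (row total × column total / N):
  Mystery, Student: 147×265/701 = 55.5706
  Mystery, Staff: 147×210/701 = 44.0371
  Mystery, Public: 147×226/701 = 47.3923
  Romance, Student: 164×265/701 = 61.9971
  Romance, Staff: 164×210/701 = 49.1298
  Romance, Public: 164×226/701 = 52.8730
  SciFi, Student: 230×265/701 = 86.9472
  SciFi, Staff: 230×210/701 = 68.9016
  SciFi, Public: 230×226/701 = 74.1512
  Biography, Student: 160×265/701 = 60.4850
  Biography, Staff: 160×210/701 = 47.9315
  Biography, Public: 160×226/701 = 51.5835
Contributions (O − E)²/E:
  (52 − 55.5706)²/55.5706 = 0.2294
  (73 − 44.0371)²/44.0371 = 19.0487
  (22 − 47.3923)²/47.3923 = 13.6049
  (69 − 61.9971)²/61.9971 = 0.7910
  (32 − 49.1298)²/49.1298 = 5.9725
  (63 − 52.8730)²/52.8730 = 1.9397
  (64 − 86.9472)²/86.9472 = 6.0563
  (90 − 68.9016)²/68.9016 = 6.4606
  (76 − 74.1512)²/74.1512 = 0.0461
  (80 − 60.4850)²/60.4850 = 6.2964
  (15 − 47.9315)²/47.9315 = 22.6257
  (65 − 51.5835)²/51.5835 = 3.4895
χ² = 0.2294 + 19.0487 + 13.6049 + 0.7910 + 5.9725 + 1.9397 + 6.0563 + 6.4606 + 0.0461 + 6.2964 + 22.6257 + 3.4895 = 86.561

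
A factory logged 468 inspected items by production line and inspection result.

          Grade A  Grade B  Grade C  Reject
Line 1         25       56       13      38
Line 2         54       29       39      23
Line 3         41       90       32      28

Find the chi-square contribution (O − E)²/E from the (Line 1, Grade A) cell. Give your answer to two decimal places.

2.31

Row total (Line 1) = 132; column total (Grade A) = 120; N = 468.
Expected count E = 132 × 120 / 468 = 33.8462.
Contribution = (O − E)²/E = (25 − 33.8462)² / 33.8462 = 2.31.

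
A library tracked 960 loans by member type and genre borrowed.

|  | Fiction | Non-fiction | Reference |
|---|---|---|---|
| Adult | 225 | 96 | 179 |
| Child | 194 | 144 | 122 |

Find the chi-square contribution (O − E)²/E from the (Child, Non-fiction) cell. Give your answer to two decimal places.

Row total (Child) = 460; column total (Non-fiction) = 240; N = 960.
Expected count E = 460 × 240 / 960 = 115.000.
Contribution = (O − E)²/E = (144 − 115.000)² / 115.000 = 7.31.

7.31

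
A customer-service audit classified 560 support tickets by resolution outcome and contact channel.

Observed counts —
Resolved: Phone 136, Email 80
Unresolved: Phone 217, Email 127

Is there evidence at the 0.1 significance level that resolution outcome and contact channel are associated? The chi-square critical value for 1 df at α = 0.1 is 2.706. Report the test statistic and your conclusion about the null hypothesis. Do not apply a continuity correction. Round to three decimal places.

Row totals: 216, 344. Column totals: 353, 207. Grand total N = 560.
Expected counts (row total × column total / N):
  Resolved, Phone: 216×353/560 = 136.1571
  Resolved, Email: 216×207/560 = 79.8429
  Unresolved, Phone: 344×353/560 = 216.8429
  Unresolved, Email: 344×207/560 = 127.1571
Contributions (O − E)²/E:
  (136 − 136.1571)²/136.1571 = 0.0002
  (80 − 79.8429)²/79.8429 = 0.0003
  (217 − 216.8429)²/216.8429 = 0.0001
  (127 − 127.1571)²/127.1571 = 0.0002
χ² = 0.0002 + 0.0003 + 0.0001 + 0.0002 = 0.001
df = (2−1)(2−1) = 1. Since 0.001 < 2.706, fail to reject the null hypothesis of independence at α = 0.1.

0.001; fail to reject H₀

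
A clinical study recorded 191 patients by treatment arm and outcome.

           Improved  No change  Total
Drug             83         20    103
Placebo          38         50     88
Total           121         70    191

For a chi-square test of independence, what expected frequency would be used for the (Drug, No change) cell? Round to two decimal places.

Row total (Drug) = 103; column total (No change) = 70; grand total N = 191.
Expected count = (row total × column total) / N = 103 × 70 / 191 = 37.75.

37.75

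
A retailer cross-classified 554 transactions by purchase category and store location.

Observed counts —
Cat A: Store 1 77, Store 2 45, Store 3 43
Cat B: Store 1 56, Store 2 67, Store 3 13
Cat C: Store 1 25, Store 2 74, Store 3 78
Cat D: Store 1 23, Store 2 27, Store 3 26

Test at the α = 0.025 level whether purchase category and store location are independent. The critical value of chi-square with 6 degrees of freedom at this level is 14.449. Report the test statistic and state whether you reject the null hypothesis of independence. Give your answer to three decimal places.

Row totals: 165, 136, 177, 76. Column totals: 181, 213, 160. Grand total N = 554.
Expected counts (row total × column total / N):
  Cat A, Store 1: 165×181/554 = 53.90794
  Cat A, Store 2: 165×213/554 = 63.43863
  Cat A, Store 3: 165×160/554 = 47.65343
  Cat B, Store 1: 136×181/554 = 44.43321
  Cat B, Store 2: 136×213/554 = 52.28881
  Cat B, Store 3: 136×160/554 = 39.27798
  Cat C, Store 1: 177×181/554 = 57.82852
  Cat C, Store 2: 177×213/554 = 68.05235
  Cat C, Store 3: 177×160/554 = 51.11913
  Cat D, Store 1: 76×181/554 = 24.83032
  Cat D, Store 2: 76×213/554 = 29.22022
  Cat D, Store 3: 76×160/554 = 21.94946
Contributions (O − E)²/E:
  (77 − 53.90794)²/53.90794 = 9.8917
  (45 − 63.43863)²/63.43863 = 5.3592
  (43 − 47.65343)²/47.65343 = 0.4544
  (56 − 44.43321)²/44.43321 = 3.0111
  (67 − 52.28881)²/52.28881 = 4.1389
  (13 − 39.27798)²/39.27798 = 17.5806
  (25 − 57.82852)²/57.82852 = 18.6363
  (74 − 68.05235)²/68.05235 = 0.5198
  (78 − 51.11913)²/51.11913 = 14.1352
  (23 − 24.83032)²/24.83032 = 0.1349
  (27 − 29.22022)²/29.22022 = 0.1687
  (26 − 21.94946)²/21.94946 = 0.7475
χ² = 9.8917 + 5.3592 + 0.4544 + 3.0111 + 4.1389 + 17.5806 + 18.6363 + 0.5198 + 14.1352 + 0.1349 + 0.1687 + 0.7475 = 74.778
df = (4−1)(3−1) = 6. Since 74.778 > 14.449, reject the null hypothesis of independence at α = 0.025.

74.778; reject H₀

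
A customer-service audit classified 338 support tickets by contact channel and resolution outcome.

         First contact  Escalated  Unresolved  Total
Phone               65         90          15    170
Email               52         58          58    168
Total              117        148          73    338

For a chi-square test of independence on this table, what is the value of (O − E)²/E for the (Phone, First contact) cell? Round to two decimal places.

0.64

Row total (Phone) = 170; column total (First contact) = 117; N = 338.
Expected count E = 170 × 117 / 338 = 58.846.
Contribution = (O − E)²/E = (65 − 58.846)² / 58.846 = 0.64.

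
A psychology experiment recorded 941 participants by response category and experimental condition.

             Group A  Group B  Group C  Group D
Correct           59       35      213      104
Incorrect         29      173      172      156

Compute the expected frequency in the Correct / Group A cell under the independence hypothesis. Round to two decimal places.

38.44

Row total (Correct) = 411; column total (Group A) = 88; grand total N = 941.
Expected count = (row total × column total) / N = 411 × 88 / 941 = 38.44.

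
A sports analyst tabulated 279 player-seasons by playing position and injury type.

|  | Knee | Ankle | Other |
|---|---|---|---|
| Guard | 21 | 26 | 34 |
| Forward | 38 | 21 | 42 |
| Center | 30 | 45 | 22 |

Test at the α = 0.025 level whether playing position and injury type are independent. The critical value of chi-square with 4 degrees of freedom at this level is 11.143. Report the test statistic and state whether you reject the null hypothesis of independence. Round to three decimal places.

Row totals: 81, 101, 97. Column totals: 89, 92, 98. Grand total N = 279.
Expected counts (row total × column total / N):
  Guard, Knee: 81×89/279 = 25.8387
  Guard, Ankle: 81×92/279 = 26.7097
  Guard, Other: 81×98/279 = 28.4516
  Forward, Knee: 101×89/279 = 32.2186
  Forward, Ankle: 101×92/279 = 33.3047
  Forward, Other: 101×98/279 = 35.4767
  Center, Knee: 97×89/279 = 30.9427
  Center, Ankle: 97×92/279 = 31.9857
  Center, Other: 97×98/279 = 34.0717
Contributions (O − E)²/E:
  (21 − 25.8387)²/25.8387 = 0.9061
  (26 − 26.7097)²/26.7097 = 0.0189
  (34 − 28.4516)²/28.4516 = 1.0820
  (38 − 32.2186)²/32.2186 = 1.0374
  (21 − 33.3047)²/33.3047 = 4.5461
  (42 − 35.4767)²/35.4767 = 1.1995
  (30 − 30.9427)²/30.9427 = 0.0287
  (45 − 31.9857)²/31.9857 = 5.2952
  (22 − 34.0717)²/34.0717 = 4.2770
χ² = 0.9061 + 0.0189 + 1.0820 + 1.0374 + 4.5461 + 1.1995 + 0.0287 + 5.2952 + 4.2770 = 18.391
df = (3−1)(3−1) = 4. Since 18.391 > 11.143, reject the null hypothesis of independence at α = 0.025.

18.391; reject H₀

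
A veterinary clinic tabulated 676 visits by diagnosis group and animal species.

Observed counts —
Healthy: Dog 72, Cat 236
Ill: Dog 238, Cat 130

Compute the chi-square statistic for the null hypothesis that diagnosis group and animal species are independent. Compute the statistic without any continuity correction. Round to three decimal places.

Row totals: 308, 368. Column totals: 310, 366. Grand total N = 676.
Expected counts (row total × column total / N):
  Healthy, Dog: 308×310/676 = 141.2426
  Healthy, Cat: 308×366/676 = 166.7574
  Ill, Dog: 368×310/676 = 168.7574
  Ill, Cat: 368×366/676 = 199.2426
Contributions (O − E)²/E:
  (72 − 141.2426)²/141.2426 = 33.9454
  (236 − 166.7574)²/166.7574 = 28.7516
  (238 − 168.7574)²/168.7574 = 28.4108
  (130 − 199.2426)²/199.2426 = 24.0638
χ² = 33.9454 + 28.7516 + 28.4108 + 24.0638 = 115.172

115.172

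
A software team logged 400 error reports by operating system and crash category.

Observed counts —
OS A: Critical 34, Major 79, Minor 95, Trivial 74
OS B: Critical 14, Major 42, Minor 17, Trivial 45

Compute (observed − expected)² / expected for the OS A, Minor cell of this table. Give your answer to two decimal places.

3.26

Row total (OS A) = 282; column total (Minor) = 112; N = 400.
Expected count E = 282 × 112 / 400 = 78.960.
Contribution = (O − E)²/E = (95 − 78.960)² / 78.960 = 3.26.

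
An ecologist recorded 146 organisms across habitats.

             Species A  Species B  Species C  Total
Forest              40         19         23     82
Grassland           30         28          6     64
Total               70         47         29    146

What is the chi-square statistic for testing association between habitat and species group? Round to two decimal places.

11.07

Grand total N = 146.
Expected counts (row total × column total / N):
  Forest, Species A: 82×70/146 = 39.315
  Forest, Species B: 82×47/146 = 26.397
  Forest, Species C: 82×29/146 = 16.288
  Grassland, Species A: 64×70/146 = 30.685
  Grassland, Species B: 64×47/146 = 20.603
  Grassland, Species C: 64×29/146 = 12.712
Contributions (O − E)²/E:
  (40 − 39.315)²/39.315 = 0.0119
  (19 − 26.397)²/26.397 = 2.0728
  (23 − 16.288)²/16.288 = 2.7659
  (30 − 30.685)²/30.685 = 0.0153
  (28 − 20.603)²/20.603 = 2.6557
  (6 − 12.712)²/12.712 = 3.5440
χ² = 0.0119 + 2.0728 + 2.7659 + 0.0153 + 2.6557 + 3.5440 = 11.07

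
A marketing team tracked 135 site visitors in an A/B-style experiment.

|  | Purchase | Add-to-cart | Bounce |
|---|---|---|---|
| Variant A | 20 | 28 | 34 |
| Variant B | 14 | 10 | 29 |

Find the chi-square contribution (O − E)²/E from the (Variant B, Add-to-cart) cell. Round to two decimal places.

1.62

Row total (Variant B) = 53; column total (Add-to-cart) = 38; N = 135.
Expected count E = 53 × 38 / 135 = 14.919.
Contribution = (O − E)²/E = (10 − 14.919)² / 14.919 = 1.62.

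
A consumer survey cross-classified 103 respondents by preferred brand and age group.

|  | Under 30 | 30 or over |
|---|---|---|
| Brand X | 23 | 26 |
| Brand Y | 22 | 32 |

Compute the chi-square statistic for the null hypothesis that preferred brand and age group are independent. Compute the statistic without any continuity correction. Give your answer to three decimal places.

Row totals: 49, 54. Column totals: 45, 58. Grand total N = 103.
Expected counts (row total × column total / N):
  Brand X, Under 30: 49×45/103 = 21.4078
  Brand X, 30 or over: 49×58/103 = 27.5922
  Brand Y, Under 30: 54×45/103 = 23.5922
  Brand Y, 30 or over: 54×58/103 = 30.4078
Contributions (O − E)²/E:
  (23 − 21.4078)²/21.4078 = 0.1184
  (26 − 27.5922)²/27.5922 = 0.0919
  (22 − 23.5922)²/23.5922 = 0.1075
  (32 − 30.4078)²/30.4078 = 0.0834
χ² = 0.1184 + 0.0919 + 0.1075 + 0.0834 = 0.401

0.401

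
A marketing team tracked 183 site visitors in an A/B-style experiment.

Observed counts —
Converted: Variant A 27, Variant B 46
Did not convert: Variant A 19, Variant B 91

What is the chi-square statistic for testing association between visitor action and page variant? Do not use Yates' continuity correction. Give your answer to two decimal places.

9.06

Row totals: 73, 110. Column totals: 46, 137. Grand total N = 183.
Expected counts (row total × column total / N):
  Converted, Variant A: 73×46/183 = 18.350
  Converted, Variant B: 73×137/183 = 54.650
  Did not convert, Variant A: 110×46/183 = 27.650
  Did not convert, Variant B: 110×137/183 = 82.350
Contributions (O − E)²/E:
  (27 − 18.350)²/18.350 = 4.0775
  (46 − 54.650)²/54.650 = 1.3691
  (19 − 27.650)²/27.650 = 2.7061
  (91 − 82.350)²/82.350 = 0.9086
χ² = 4.0775 + 1.3691 + 2.7061 + 0.9086 = 9.06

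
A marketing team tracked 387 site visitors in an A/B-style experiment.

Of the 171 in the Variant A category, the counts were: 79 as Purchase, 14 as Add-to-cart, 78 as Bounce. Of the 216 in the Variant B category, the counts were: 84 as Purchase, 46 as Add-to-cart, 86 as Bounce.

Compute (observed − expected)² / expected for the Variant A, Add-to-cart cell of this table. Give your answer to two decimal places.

5.90

Row total (Variant A) = 171; column total (Add-to-cart) = 60; N = 387.
Expected count E = 171 × 60 / 387 = 26.512.
Contribution = (O − E)²/E = (14 − 26.512)² / 26.512 = 5.90.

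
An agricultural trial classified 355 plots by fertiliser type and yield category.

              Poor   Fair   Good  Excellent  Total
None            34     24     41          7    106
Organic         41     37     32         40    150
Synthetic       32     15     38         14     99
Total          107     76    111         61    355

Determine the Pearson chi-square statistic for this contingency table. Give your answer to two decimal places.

26.80

Grand total N = 355.
Expected counts (row total × column total / N):
  None, Poor: 106×107/355 = 31.949
  None, Fair: 106×76/355 = 22.693
  None, Good: 106×111/355 = 33.144
  None, Excellent: 106×61/355 = 18.214
  Organic, Poor: 150×107/355 = 45.211
  Organic, Fair: 150×76/355 = 32.113
  Organic, Good: 150×111/355 = 46.901
  Organic, Excellent: 150×61/355 = 25.775
  Synthetic, Poor: 99×107/355 = 29.839
  Synthetic, Fair: 99×76/355 = 21.194
  Synthetic, Good: 99×111/355 = 30.955
  Synthetic, Excellent: 99×61/355 = 17.011
Contributions (O − E)²/E:
  (34 − 31.949)²/31.949 = 0.1317
  (24 − 22.693)²/22.693 = 0.0753
  (41 − 33.144)²/33.144 = 1.8621
  (7 − 18.214)²/18.214 = 6.9042
  (41 − 45.211)²/45.211 = 0.3922
  (37 − 32.113)²/32.113 = 0.7437
  (32 − 46.901)²/46.901 = 4.7342
  (40 − 25.775)²/25.775 = 7.8507
  (32 − 29.839)²/29.839 = 0.1565
  (15 − 21.194)²/21.194 = 1.8102
  (38 − 30.955)²/30.955 = 1.6034
  (14 − 17.011)²/17.011 = 0.5330
χ² = 0.1317 + 0.0753 + 1.8621 + 6.9042 + 0.3922 + 0.7437 + 4.7342 + 7.8507 + 0.1565 + 1.8102 + 1.6034 + 0.5330 = 26.80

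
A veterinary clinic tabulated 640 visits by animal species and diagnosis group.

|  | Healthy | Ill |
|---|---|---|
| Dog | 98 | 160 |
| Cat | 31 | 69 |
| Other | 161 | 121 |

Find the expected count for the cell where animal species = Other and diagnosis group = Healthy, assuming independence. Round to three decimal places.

Row total (Other) = 282; column total (Healthy) = 290; grand total N = 640.
Expected count = (row total × column total) / N = 282 × 290 / 640 = 127.781.

127.781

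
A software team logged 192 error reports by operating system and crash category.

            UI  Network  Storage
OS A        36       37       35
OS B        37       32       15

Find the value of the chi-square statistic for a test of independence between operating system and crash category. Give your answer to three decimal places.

Row totals: 108, 84. Column totals: 73, 69, 50. Grand total N = 192.
Expected counts (row total × column total / N):
  OS A, UI: 108×73/192 = 41.0625
  OS A, Network: 108×69/192 = 38.8125
  OS A, Storage: 108×50/192 = 28.1250
  OS B, UI: 84×73/192 = 31.9375
  OS B, Network: 84×69/192 = 30.1875
  OS B, Storage: 84×50/192 = 21.8750
Contributions (O − E)²/E:
  (36 − 41.0625)²/41.0625 = 0.6241
  (37 − 38.8125)²/38.8125 = 0.0846
  (35 − 28.1250)²/28.1250 = 1.6806
  (37 − 31.9375)²/31.9375 = 0.8025
  (32 − 30.1875)²/30.1875 = 0.1088
  (15 − 21.8750)²/21.8750 = 2.1607
χ² = 0.6241 + 0.0846 + 1.6806 + 0.8025 + 0.1088 + 2.1607 = 5.461

5.461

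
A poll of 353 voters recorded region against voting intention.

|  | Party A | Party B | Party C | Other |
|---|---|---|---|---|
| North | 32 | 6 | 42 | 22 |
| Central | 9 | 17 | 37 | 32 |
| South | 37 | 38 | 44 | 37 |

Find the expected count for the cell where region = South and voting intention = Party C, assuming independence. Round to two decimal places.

Row total (South) = 156; column total (Party C) = 123; grand total N = 353.
Expected count = (row total × column total) / N = 156 × 123 / 353 = 54.36.

54.36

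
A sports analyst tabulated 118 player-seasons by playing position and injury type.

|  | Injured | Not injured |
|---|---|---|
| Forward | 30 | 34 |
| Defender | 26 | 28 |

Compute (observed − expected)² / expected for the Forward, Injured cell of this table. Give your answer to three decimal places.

Row total (Forward) = 64; column total (Injured) = 56; N = 118.
Expected count E = 64 × 56 / 118 = 30.3729.
Contribution = (O − E)²/E = (30 − 30.3729)² / 30.3729 = 0.005.

0.005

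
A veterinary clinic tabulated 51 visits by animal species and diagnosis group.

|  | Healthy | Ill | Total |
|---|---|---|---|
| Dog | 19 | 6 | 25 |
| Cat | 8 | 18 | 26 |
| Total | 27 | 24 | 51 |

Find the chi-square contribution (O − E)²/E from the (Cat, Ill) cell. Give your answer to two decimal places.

Row total (Cat) = 26; column total (Ill) = 24; N = 51.
Expected count E = 26 × 24 / 51 = 12.235.
Contribution = (O − E)²/E = (18 − 12.235)² / 12.235 = 2.72.

2.72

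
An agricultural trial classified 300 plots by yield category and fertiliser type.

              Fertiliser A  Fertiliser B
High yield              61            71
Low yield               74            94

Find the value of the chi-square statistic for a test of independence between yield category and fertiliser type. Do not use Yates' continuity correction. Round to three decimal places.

Row totals: 132, 168. Column totals: 135, 165. Grand total N = 300.
Expected counts (row total × column total / N):
  High yield, Fertiliser A: 132×135/300 = 59.4000
  High yield, Fertiliser B: 132×165/300 = 72.6000
  Low yield, Fertiliser A: 168×135/300 = 75.6000
  Low yield, Fertiliser B: 168×165/300 = 92.4000
Contributions (O − E)²/E:
  (61 − 59.4000)²/59.4000 = 0.0431
  (71 − 72.6000)²/72.6000 = 0.0353
  (74 − 75.6000)²/75.6000 = 0.0339
  (94 − 92.4000)²/92.4000 = 0.0277
χ² = 0.0431 + 0.0353 + 0.0339 + 0.0277 = 0.140

0.140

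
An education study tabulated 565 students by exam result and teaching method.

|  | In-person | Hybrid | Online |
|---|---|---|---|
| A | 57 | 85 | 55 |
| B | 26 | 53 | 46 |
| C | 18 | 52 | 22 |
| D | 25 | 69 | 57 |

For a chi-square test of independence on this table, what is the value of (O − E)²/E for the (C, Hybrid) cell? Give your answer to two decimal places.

2.29

Row total (C) = 92; column total (Hybrid) = 259; N = 565.
Expected count E = 92 × 259 / 565 = 42.173.
Contribution = (O − E)²/E = (52 − 42.173)² / 42.173 = 2.29.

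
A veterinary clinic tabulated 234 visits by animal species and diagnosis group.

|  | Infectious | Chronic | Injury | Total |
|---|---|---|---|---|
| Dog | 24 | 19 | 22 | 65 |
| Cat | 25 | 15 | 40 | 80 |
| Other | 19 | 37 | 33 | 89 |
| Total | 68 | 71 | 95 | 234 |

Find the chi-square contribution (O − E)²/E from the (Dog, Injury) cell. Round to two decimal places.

0.73

Row total (Dog) = 65; column total (Injury) = 95; N = 234.
Expected count E = 65 × 95 / 234 = 26.389.
Contribution = (O − E)²/E = (22 − 26.389)² / 26.389 = 0.73.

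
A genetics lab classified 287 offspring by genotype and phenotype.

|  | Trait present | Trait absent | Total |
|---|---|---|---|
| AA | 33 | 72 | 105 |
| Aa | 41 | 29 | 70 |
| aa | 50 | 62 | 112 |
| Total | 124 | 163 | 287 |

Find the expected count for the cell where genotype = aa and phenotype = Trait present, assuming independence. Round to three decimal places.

Row total (aa) = 112; column total (Trait present) = 124; grand total N = 287.
Expected count = (row total × column total) / N = 112 × 124 / 287 = 48.390.

48.390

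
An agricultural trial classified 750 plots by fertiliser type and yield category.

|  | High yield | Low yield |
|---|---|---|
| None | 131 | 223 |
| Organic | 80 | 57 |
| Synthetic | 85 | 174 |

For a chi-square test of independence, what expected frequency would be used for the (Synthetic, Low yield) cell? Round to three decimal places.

Row total (Synthetic) = 259; column total (Low yield) = 454; grand total N = 750.
Expected count = (row total × column total) / N = 259 × 454 / 750 = 156.781.

156.781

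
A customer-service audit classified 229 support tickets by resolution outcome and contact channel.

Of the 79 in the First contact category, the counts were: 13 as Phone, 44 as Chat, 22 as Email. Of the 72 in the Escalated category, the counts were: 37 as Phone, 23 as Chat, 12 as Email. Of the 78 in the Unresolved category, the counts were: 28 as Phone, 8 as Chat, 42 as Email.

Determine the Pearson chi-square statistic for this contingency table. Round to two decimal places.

55.01

Row totals: 79, 72, 78. Column totals: 78, 75, 76. Grand total N = 229.
Expected counts (row total × column total / N):
  First contact, Phone: 79×78/229 = 26.908
  First contact, Chat: 79×75/229 = 25.873
  First contact, Email: 79×76/229 = 26.218
  Escalated, Phone: 72×78/229 = 24.524
  Escalated, Chat: 72×75/229 = 23.581
  Escalated, Email: 72×76/229 = 23.895
  Unresolved, Phone: 78×78/229 = 26.568
  Unresolved, Chat: 78×75/229 = 25.546
  Unresolved, Email: 78×76/229 = 25.886
Contributions (O − E)²/E:
  (13 − 26.908)²/26.908 = 7.1887
  (44 − 25.873)²/25.873 = 12.7000
  (22 − 26.218)²/26.218 = 0.6786
  (37 − 24.524)²/24.524 = 6.3469
  (23 − 23.581)²/23.581 = 0.0143
  (12 − 23.895)²/23.895 = 5.9214
  (28 − 26.568)²/26.568 = 0.0772
  (8 − 25.546)²/25.546 = 12.0513
  (42 − 25.886)²/25.886 = 10.0309
χ² = 7.1887 + 12.7000 + 0.6786 + 6.3469 + 0.0143 + 5.9214 + 0.0772 + 12.0513 + 10.0309 = 55.01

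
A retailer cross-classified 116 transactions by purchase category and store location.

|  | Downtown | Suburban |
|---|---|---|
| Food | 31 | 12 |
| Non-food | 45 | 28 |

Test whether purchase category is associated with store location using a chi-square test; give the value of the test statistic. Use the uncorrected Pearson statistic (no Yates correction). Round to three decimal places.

1.308

Row totals: 43, 73. Column totals: 76, 40. Grand total N = 116.
Expected counts (row total × column total / N):
  Food, Downtown: 43×76/116 = 28.1724
  Food, Suburban: 43×40/116 = 14.8276
  Non-food, Downtown: 73×76/116 = 47.8276
  Non-food, Suburban: 73×40/116 = 25.1724
Contributions (O − E)²/E:
  (31 − 28.1724)²/28.1724 = 0.2838
  (12 − 14.8276)²/14.8276 = 0.5392
  (45 − 47.8276)²/47.8276 = 0.1672
  (28 − 25.1724)²/25.1724 = 0.3176
χ² = 0.2838 + 0.5392 + 0.1672 + 0.3176 = 1.308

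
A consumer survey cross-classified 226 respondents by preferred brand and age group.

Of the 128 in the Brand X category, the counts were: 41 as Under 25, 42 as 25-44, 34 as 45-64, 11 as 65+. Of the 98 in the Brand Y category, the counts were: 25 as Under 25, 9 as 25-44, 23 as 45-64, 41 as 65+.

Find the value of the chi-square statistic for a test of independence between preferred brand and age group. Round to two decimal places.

Row totals: 128, 98. Column totals: 66, 51, 57, 52. Grand total N = 226.
Expected counts (row total × column total / N):
  Brand X, Under 25: 128×66/226 = 37.381
  Brand X, 25-44: 128×51/226 = 28.885
  Brand X, 45-64: 128×57/226 = 32.283
  Brand X, 65+: 128×52/226 = 29.451
  Brand Y, Under 25: 98×66/226 = 28.619
  Brand Y, 25-44: 98×51/226 = 22.115
  Brand Y, 45-64: 98×57/226 = 24.717
  Brand Y, 65+: 98×52/226 = 22.549
Contributions (O − E)²/E:
  (41 − 37.381)²/37.381 = 0.3504
  (42 − 28.885)²/28.885 = 5.9548
  (34 − 32.283)²/32.283 = 0.0913
  (11 − 29.451)²/29.451 = 11.5595
  (25 − 28.619)²/28.619 = 0.4576
  (9 − 22.115)²/22.115 = 7.7777
  (23 − 24.717)²/24.717 = 0.1193
  (41 − 22.549)²/22.549 = 15.0978
χ² = 0.3504 + 5.9548 + 0.0913 + 11.5595 + 0.4576 + 7.7777 + 0.1193 + 15.0978 = 41.41

41.41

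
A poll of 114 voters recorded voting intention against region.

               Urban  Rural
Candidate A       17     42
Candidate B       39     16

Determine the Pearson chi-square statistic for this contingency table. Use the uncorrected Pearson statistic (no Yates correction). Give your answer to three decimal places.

20.183

Row totals: 59, 55. Column totals: 56, 58. Grand total N = 114.
Expected counts (row total × column total / N):
  Candidate A, Urban: 59×56/114 = 28.9825
  Candidate A, Rural: 59×58/114 = 30.0175
  Candidate B, Urban: 55×56/114 = 27.0175
  Candidate B, Rural: 55×58/114 = 27.9825
Contributions (O − E)²/E:
  (17 − 28.9825)²/28.9825 = 4.9540
  (42 − 30.0175)²/30.0175 = 4.7832
  (39 − 27.0175)²/27.0175 = 5.3143
  (16 − 27.9825)²/27.9825 = 5.1311
χ² = 4.9540 + 4.7832 + 5.3143 + 5.1311 = 20.183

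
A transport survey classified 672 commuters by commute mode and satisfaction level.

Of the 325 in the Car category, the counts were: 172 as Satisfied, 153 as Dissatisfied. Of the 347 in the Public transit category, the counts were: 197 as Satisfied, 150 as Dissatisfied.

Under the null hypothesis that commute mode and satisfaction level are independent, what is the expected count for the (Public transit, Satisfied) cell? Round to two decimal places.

Row total (Public transit) = 347; column total (Satisfied) = 369; grand total N = 672.
Expected count = (row total × column total) / N = 347 × 369 / 672 = 190.54.

190.54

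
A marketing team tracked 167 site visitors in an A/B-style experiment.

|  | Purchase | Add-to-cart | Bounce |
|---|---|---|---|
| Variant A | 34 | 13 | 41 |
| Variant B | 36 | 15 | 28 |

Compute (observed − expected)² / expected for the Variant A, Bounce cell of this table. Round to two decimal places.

0.59

Row total (Variant A) = 88; column total (Bounce) = 69; N = 167.
Expected count E = 88 × 69 / 167 = 36.359.
Contribution = (O − E)²/E = (41 − 36.359)² / 36.359 = 0.59.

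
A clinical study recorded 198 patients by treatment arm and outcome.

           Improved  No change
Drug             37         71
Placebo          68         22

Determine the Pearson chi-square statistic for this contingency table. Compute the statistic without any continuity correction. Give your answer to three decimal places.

Row totals: 108, 90. Column totals: 105, 93. Grand total N = 198.
Expected counts (row total × column total / N):
  Drug, Improved: 108×105/198 = 57.2727
  Drug, No change: 108×93/198 = 50.7273
  Placebo, Improved: 90×105/198 = 47.7273
  Placebo, No change: 90×93/198 = 42.2727
Contributions (O − E)²/E:
  (37 − 57.2727)²/57.2727 = 7.1759
  (71 − 50.7273)²/50.7273 = 8.1018
  (68 − 47.7273)²/47.7273 = 8.6111
  (22 − 42.2727)²/42.2727 = 9.7222
χ² = 7.1759 + 8.1018 + 8.6111 + 9.7222 = 33.611

33.611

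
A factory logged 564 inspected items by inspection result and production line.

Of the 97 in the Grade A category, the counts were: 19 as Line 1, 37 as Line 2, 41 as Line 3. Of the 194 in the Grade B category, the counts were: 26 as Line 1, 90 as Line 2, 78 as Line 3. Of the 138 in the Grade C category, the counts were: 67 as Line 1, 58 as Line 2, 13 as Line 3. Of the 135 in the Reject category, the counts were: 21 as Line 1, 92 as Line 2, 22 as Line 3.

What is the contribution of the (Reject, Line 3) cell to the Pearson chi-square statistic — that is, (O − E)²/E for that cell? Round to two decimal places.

Row total (Reject) = 135; column total (Line 3) = 154; N = 564.
Expected count E = 135 × 154 / 564 = 36.86170.
Contribution = (O − E)²/E = (22 − 36.86170)² / 36.86170 = 5.99.

5.99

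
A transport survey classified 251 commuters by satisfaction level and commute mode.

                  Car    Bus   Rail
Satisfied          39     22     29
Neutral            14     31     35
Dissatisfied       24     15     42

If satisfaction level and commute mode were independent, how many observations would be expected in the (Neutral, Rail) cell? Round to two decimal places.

33.78

Row total (Neutral) = 80; column total (Rail) = 106; grand total N = 251.
Expected count = (row total × column total) / N = 80 × 106 / 251 = 33.78.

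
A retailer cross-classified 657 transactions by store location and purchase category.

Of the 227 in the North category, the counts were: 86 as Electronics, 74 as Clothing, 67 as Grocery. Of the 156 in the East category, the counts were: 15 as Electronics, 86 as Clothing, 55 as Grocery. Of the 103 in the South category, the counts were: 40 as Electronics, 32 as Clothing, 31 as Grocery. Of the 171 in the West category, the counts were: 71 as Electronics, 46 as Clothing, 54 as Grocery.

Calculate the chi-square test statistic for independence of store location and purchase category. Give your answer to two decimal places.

Row totals: 227, 156, 103, 171. Column totals: 212, 238, 207. Grand total N = 657.
Expected counts (row total × column total / N):
  North, Electronics: 227×212/657 = 73.248
  North, Clothing: 227×238/657 = 82.231
  North, Grocery: 227×207/657 = 71.521
  East, Electronics: 156×212/657 = 50.338
  East, Clothing: 156×238/657 = 56.511
  East, Grocery: 156×207/657 = 49.151
  South, Electronics: 103×212/657 = 33.236
  South, Clothing: 103×238/657 = 37.312
  South, Grocery: 103×207/657 = 32.452
  West, Electronics: 171×212/657 = 55.178
  West, Clothing: 171×238/657 = 61.945
  West, Grocery: 171×207/657 = 53.877
Contributions (O − E)²/E:
  (86 − 73.248)²/73.248 = 2.2200
  (74 − 82.231)²/82.231 = 0.8239
  (67 − 71.521)²/71.521 = 0.2858
  (15 − 50.338)²/50.338 = 24.8078
  (86 − 56.511)²/56.511 = 15.3882
  (55 − 49.151)²/49.151 = 0.6960
  (40 − 33.236)²/33.236 = 1.3766
  (32 − 37.312)²/37.312 = 0.7563
  (31 − 32.452)²/32.452 = 0.0650
  (71 − 55.178)²/55.178 = 4.5369
  (46 − 61.945)²/61.945 = 4.1043
  (54 − 53.877)²/53.877 = 0.0003
χ² = 2.2200 + 0.8239 + 0.2858 + 24.8078 + 15.3882 + 0.6960 + 1.3766 + 0.7563 + 0.0650 + 4.5369 + 4.1043 + 0.0003 = 55.06

55.06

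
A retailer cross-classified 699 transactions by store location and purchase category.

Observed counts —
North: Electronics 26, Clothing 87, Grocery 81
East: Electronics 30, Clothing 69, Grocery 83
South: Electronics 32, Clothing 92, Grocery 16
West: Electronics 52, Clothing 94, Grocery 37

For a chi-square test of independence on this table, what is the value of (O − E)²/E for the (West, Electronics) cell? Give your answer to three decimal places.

6.427

Row total (West) = 183; column total (Electronics) = 140; N = 699.
Expected count E = 183 × 140 / 699 = 36.6524.
Contribution = (O − E)²/E = (52 − 36.6524)² / 36.6524 = 6.427.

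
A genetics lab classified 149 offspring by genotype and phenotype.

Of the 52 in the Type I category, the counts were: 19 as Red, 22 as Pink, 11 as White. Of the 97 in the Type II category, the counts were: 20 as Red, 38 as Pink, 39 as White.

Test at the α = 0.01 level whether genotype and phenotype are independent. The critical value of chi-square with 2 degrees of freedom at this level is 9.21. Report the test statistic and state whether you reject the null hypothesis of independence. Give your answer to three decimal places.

7.022; fail to reject H₀

Row totals: 52, 97. Column totals: 39, 60, 50. Grand total N = 149.
Expected counts (row total × column total / N):
  Type I, Red: 52×39/149 = 13.6107
  Type I, Pink: 52×60/149 = 20.9396
  Type I, White: 52×50/149 = 17.4497
  Type II, Red: 97×39/149 = 25.3893
  Type II, Pink: 97×60/149 = 39.0604
  Type II, White: 97×50/149 = 32.5503
Contributions (O − E)²/E:
  (19 − 13.6107)²/13.6107 = 2.1340
  (22 − 20.9396)²/20.9396 = 0.0537
  (11 − 17.4497)²/17.4497 = 2.3839
  (20 − 25.3893)²/25.3893 = 1.1440
  (38 − 39.0604)²/39.0604 = 0.0288
  (39 − 32.5503)²/32.5503 = 1.2780
χ² = 2.1340 + 0.0537 + 2.3839 + 1.1440 + 0.0288 + 1.2780 = 7.022
df = (2−1)(3−1) = 2. Since 7.022 < 9.21, fail to reject the null hypothesis of independence at α = 0.01.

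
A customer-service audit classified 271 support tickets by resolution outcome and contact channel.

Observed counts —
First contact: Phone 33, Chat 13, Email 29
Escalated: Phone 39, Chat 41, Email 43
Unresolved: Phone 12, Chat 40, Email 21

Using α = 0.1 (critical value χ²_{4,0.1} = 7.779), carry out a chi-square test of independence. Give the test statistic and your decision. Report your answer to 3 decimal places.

Row totals: 75, 123, 73. Column totals: 84, 94, 93. Grand total N = 271.
Expected counts (row total × column total / N):
  First contact, Phone: 75×84/271 = 23.2472
  First contact, Chat: 75×94/271 = 26.0148
  First contact, Email: 75×93/271 = 25.7380
  Escalated, Phone: 123×84/271 = 38.1255
  Escalated, Chat: 123×94/271 = 42.6642
  Escalated, Email: 123×93/271 = 42.2103
  Unresolved, Phone: 73×84/271 = 22.6273
  Unresolved, Chat: 73×94/271 = 25.3210
  Unresolved, Email: 73×93/271 = 25.0517
Contributions (O − E)²/E:
  (33 − 23.2472)²/23.2472 = 4.0916
  (13 − 26.0148)²/26.0148 = 6.5111
  (29 − 25.7380)²/25.7380 = 0.4134
  (39 − 38.1255)²/38.1255 = 0.0201
  (41 − 42.6642)²/42.6642 = 0.0649
  (43 − 42.2103)²/42.2103 = 0.0148
  (12 − 22.6273)²/22.6273 = 4.9913
  (40 − 25.3210)²/25.3210 = 8.5097
  (21 − 25.0517)²/25.0517 = 0.6553
χ² = 4.0916 + 6.5111 + 0.4134 + 0.0201 + 0.0649 + 0.0148 + 4.9913 + 8.5097 + 0.6553 = 25.272
df = (3−1)(3−1) = 4. Since 25.272 > 7.779, reject the null hypothesis of independence at α = 0.1.

25.272; reject H₀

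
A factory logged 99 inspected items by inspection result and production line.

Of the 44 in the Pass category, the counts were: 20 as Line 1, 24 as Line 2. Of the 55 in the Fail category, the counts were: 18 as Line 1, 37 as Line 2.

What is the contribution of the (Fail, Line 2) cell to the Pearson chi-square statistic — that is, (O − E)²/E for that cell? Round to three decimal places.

Row total (Fail) = 55; column total (Line 2) = 61; N = 99.
Expected count E = 55 × 61 / 99 = 33.8889.
Contribution = (O − E)²/E = (37 − 33.8889)² / 33.8889 = 0.286.

0.286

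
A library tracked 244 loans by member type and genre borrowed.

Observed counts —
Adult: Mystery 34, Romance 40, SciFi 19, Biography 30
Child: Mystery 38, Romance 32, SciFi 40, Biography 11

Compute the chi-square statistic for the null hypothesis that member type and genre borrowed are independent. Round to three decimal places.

17.375

Row totals: 123, 121. Column totals: 72, 72, 59, 41. Grand total N = 244.
Expected counts (row total × column total / N):
  Adult, Mystery: 123×72/244 = 36.2951
  Adult, Romance: 123×72/244 = 36.2951
  Adult, SciFi: 123×59/244 = 29.7418
  Adult, Biography: 123×41/244 = 20.6680
  Child, Mystery: 121×72/244 = 35.7049
  Child, Romance: 121×72/244 = 35.7049
  Child, SciFi: 121×59/244 = 29.2582
  Child, Biography: 121×41/244 = 20.3320
Contributions (O − E)²/E:
  (34 − 36.2951)²/36.2951 = 0.1451
  (40 − 36.2951)²/36.2951 = 0.3782
  (19 − 29.7418)²/29.7418 = 3.8796
  (30 − 20.6680)²/20.6680 = 4.2136
  (38 − 35.7049)²/35.7049 = 0.1475
  (32 − 35.7049)²/35.7049 = 0.3844
  (40 − 29.2582)²/29.2582 = 3.9437
  (11 − 20.3320)²/20.3320 = 4.2832
χ² = 0.1451 + 0.3782 + 3.8796 + 4.2136 + 0.1475 + 0.3844 + 3.9437 + 4.2832 = 17.375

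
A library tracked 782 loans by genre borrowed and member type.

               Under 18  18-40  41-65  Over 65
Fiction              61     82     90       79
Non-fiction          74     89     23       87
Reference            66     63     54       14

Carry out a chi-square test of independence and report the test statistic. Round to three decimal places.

Row totals: 312, 273, 197. Column totals: 201, 234, 167, 180. Grand total N = 782.
Expected counts (row total × column total / N):
  Fiction, Under 18: 312×201/782 = 80.1944
  Fiction, 18-40: 312×234/782 = 93.3606
  Fiction, 41-65: 312×167/782 = 66.6292
  Fiction, Over 65: 312×180/782 = 71.8159
  Non-fiction, Under 18: 273×201/782 = 70.1701
  Non-fiction, 18-40: 273×234/782 = 81.6905
  Non-fiction, 41-65: 273×167/782 = 58.3005
  Non-fiction, Over 65: 273×180/782 = 62.8389
  Reference, Under 18: 197×201/782 = 50.6355
  Reference, 18-40: 197×234/782 = 58.9488
  Reference, 41-65: 197×167/782 = 42.0703
  Reference, Over 65: 197×180/782 = 45.3453
Contributions (O − E)²/E:
  (61 − 80.1944)²/80.1944 = 4.5941
  (82 − 93.3606)²/93.3606 = 1.3824
  (90 − 66.6292)²/66.6292 = 8.1975
  (79 − 71.8159)²/71.8159 = 0.7187
  (74 − 70.1701)²/70.1701 = 0.2090
  (89 − 81.6905)²/81.6905 = 0.6540
  (23 − 58.3005)²/58.3005 = 21.3742
  (87 − 62.8389)²/62.8389 = 9.2898
  (66 − 50.6355)²/50.6355 = 4.6621
  (63 − 58.9488)²/58.9488 = 0.2784
  (54 − 42.0703)²/42.0703 = 3.3829
  (14 − 45.3453)²/45.3453 = 21.6677
χ² = 4.5941 + 1.3824 + 8.1975 + 0.7187 + 0.2090 + 0.6540 + 21.3742 + 9.2898 + 4.6621 + 0.2784 + 3.3829 + 21.6677 = 76.411

76.411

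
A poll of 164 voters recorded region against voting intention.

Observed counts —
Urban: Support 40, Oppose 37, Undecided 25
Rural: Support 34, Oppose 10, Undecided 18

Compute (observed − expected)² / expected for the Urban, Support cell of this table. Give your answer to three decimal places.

Row total (Urban) = 102; column total (Support) = 74; N = 164.
Expected count E = 102 × 74 / 164 = 46.0244.
Contribution = (O − E)²/E = (40 − 46.0244)² / 46.0244 = 0.789.

0.789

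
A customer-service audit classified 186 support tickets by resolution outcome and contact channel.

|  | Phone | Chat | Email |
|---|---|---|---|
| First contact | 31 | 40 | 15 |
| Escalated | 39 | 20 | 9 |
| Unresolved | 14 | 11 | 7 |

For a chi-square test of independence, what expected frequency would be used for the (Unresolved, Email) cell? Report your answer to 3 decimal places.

5.333

Row total (Unresolved) = 32; column total (Email) = 31; grand total N = 186.
Expected count = (row total × column total) / N = 32 × 31 / 186 = 5.333.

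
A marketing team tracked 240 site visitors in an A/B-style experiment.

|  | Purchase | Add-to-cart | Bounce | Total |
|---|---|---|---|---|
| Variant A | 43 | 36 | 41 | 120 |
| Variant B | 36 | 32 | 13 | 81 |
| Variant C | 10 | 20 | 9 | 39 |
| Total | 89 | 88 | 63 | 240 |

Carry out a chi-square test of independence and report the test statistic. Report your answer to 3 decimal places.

Grand total N = 240.
Expected counts (row total × column total / N):
  Variant A, Purchase: 120×89/240 = 44.5000
  Variant A, Add-to-cart: 120×88/240 = 44.0000
  Variant A, Bounce: 120×63/240 = 31.5000
  Variant B, Purchase: 81×89/240 = 30.0375
  Variant B, Add-to-cart: 81×88/240 = 29.7000
  Variant B, Bounce: 81×63/240 = 21.2625
  Variant C, Purchase: 39×89/240 = 14.4625
  Variant C, Add-to-cart: 39×88/240 = 14.3000
  Variant C, Bounce: 39×63/240 = 10.2375
Contributions (O − E)²/E:
  (43 − 44.5000)²/44.5000 = 0.0506
  (36 − 44.0000)²/44.0000 = 1.4545
  (41 − 31.5000)²/31.5000 = 2.8651
  (36 − 30.0375)²/30.0375 = 1.1836
  (32 − 29.7000)²/29.7000 = 0.1781
  (13 − 21.2625)²/21.2625 = 3.2108
  (10 − 14.4625)²/14.4625 = 1.3769
  (20 − 14.3000)²/14.3000 = 2.2720
  (9 − 10.2375)²/10.2375 = 0.1496
χ² = 0.0506 + 1.4545 + 2.8651 + 1.1836 + 0.1781 + 3.2108 + 1.3769 + 2.2720 + 0.1496 = 12.741

12.741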